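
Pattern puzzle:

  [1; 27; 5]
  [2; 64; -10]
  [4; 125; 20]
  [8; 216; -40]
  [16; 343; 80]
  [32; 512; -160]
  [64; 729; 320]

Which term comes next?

First part: ×2 each step, so 1, 2, 4, 8, 16, 32, 64 → 128.
For the second part, perfect cubes: 3³, 4³, 5³, …: 27, 64, 125, 216, 343, 512, 729 → 1000.
Third part goes 5, -10, 20, -40, 80, -160, 320 → -640 (×(-2) each step).
So the next term is [128; 1000; -640].

[128; 1000; -640]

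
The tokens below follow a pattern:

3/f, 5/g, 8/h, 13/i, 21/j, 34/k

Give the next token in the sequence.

55/l

First component — each term is the sum of the two before it: 3, 5, 8, 13, 21, 34 → 55.
Letter: letters move forward 1 place in the alphabet, so f, g, h, i, j, k → l.
Putting it together: 55/l.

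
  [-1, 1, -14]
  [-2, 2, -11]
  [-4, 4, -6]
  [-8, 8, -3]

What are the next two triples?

[-16, 16, 2], [-32, 32, 5]

First value goes -1, -2, -4, -8 → -16 → -32 (×2 each step).
Second value: ×2 each step, so 1, 2, 4, 8 → 16 → 32.
Third value goes -14, -11, -6, -3 → 2 → 5 (alternating steps +3, +5, +3, +5, …).
Putting the parts together: [-16, 16, 2] and then [-32, 32, 5].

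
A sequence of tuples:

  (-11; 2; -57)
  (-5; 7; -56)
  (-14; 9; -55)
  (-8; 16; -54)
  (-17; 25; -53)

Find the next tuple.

First slot: alternating steps +6, −9, +6, −9, …; -11, -5, -14, -8, -17 → -11.
Second slot — each term is the sum of the two before it: 2, 7, 9, 16, 25 → 41.
Third slot: +1 each step, so -57, -56, -55, -54, -53 → -52.
Combining the parts gives (-11; 41; -52).

(-11; 41; -52)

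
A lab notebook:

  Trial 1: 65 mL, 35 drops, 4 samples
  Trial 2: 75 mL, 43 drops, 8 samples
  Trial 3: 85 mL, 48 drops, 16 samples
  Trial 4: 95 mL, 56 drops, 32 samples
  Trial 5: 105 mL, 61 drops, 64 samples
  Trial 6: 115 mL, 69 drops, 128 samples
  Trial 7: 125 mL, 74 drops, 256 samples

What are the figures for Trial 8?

135 mL, 82 drops, 512 samples

ML: +10 each step; 65, 75, 85, 95, 105, 115, 125 → 135.
For the drops, alternating steps +8, +5, +8, +5, …: 35, 43, 48, 56, 61, 69, 74 → 82.
Samples: ×2 each step; 4, 8, 16, 32, 64, 128, 256 → 512.
Putting it together: 135 mL, 82 drops, 512 samples.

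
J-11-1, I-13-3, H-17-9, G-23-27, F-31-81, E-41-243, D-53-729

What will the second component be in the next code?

Second component — differences are 2, 4, 6, … (increasing by 2 each time): 11, 13, 17, 23, 31, 41, 53 → 67.

67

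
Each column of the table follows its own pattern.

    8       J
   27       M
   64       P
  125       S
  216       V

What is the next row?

343  Y

First component goes 8, 27, 64, 125, 216 → 343 (perfect cubes: 2³, 3³, 4³, …).
For the letter, letters move forward 3 places in the alphabet: J, M, P, S, V → Y.
Putting it together: 343  Y.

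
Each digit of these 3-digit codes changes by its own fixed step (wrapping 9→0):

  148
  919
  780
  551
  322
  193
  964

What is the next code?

First digit: −2 each step, mod 10; 1, 9, 7, 5, 3, 1, 9 → 7.
Second digit: 4, 1, 8, 5, 2, 9, 6 → 3 (−3 each step, mod 10).
Third digit: +1 each step, mod 10, so 8, 9, 0, 1, 2, 3, 4 → 5.
Putting it together: 735.

735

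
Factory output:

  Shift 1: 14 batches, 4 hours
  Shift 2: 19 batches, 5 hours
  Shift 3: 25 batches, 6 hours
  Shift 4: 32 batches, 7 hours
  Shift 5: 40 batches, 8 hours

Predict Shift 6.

Batches: differences are 5, 6, 7, … (increasing by 1 each time), so 14, 19, 25, 32, 40 → 49.
Hours — +1 each step: 4, 5, 6, 7, 8 → 9.
So the next line is 49 batches, 9 hours.

49 batches, 9 hours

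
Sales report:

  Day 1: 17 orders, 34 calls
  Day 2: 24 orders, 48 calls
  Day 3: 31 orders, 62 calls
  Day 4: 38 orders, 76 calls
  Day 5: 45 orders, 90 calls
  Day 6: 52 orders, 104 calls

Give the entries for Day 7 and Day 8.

59 orders, 118 calls; 66 orders, 132 calls

For the orders, +7 each step: 17, 24, 31, 38, 45, 52 → 59 → 66.
For the calls, always 2 × the orders: 34, 48, 62, 76, 90, 104 → 118 → 132.
So the next two records are 59 orders, 118 calls and 66 orders, 132 calls.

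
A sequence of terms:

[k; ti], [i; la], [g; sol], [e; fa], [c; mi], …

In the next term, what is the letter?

Letter: k, i, g, e, c → a (letters move back 2 places in the alphabet).

a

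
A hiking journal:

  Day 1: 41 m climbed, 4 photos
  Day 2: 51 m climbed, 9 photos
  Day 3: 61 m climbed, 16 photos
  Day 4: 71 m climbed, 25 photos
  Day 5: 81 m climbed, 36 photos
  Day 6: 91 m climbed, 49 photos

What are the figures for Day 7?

M climbed: +10 each step; 41, 51, 61, 71, 81, 91 → 101.
Photos: perfect squares: 2², 3², 4², …; 4, 9, 16, 25, 36, 49 → 64.
Putting it together: 101 m climbed, 64 photos.

101 m climbed, 64 photos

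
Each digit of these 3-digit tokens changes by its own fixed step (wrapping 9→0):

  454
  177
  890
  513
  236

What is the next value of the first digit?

First digit: 4, 1, 8, 5, 2 → 9 (−3 each step, mod 10).

9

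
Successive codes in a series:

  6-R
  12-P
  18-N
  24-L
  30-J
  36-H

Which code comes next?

42-F

For the first component, +6 each step: 6, 12, 18, 24, 30, 36 → 42.
Letter goes R, P, N, L, J, H → F (letters move back 2 places in the alphabet).
So the next code is 42-F.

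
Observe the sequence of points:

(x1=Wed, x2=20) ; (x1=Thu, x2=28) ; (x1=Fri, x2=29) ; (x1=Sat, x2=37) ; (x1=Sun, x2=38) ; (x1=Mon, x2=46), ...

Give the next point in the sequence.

X1: Wed, Thu, Fri, Sat, Sun, Mon → Tue (runs through the weekdays Mon→Sun).
X2: alternating steps +8, +1, +8, +1, …; 20, 28, 29, 37, 38, 46 → 47.
Combining the parts gives (x1=Tue, x2=47).

(x1=Tue, x2=47)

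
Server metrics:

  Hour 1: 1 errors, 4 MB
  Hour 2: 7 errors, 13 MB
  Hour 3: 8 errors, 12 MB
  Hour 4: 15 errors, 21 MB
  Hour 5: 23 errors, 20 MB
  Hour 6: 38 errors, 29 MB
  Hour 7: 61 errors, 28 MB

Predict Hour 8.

Errors: each term is the sum of the two before it, so 1, 7, 8, 15, 23, 38, 61 → 99.
MB: alternating steps +9, −1, +9, −1, …; 4, 13, 12, 21, 20, 29, 28 → 37.
So the next record is 99 errors, 37 MB.

99 errors, 37 MB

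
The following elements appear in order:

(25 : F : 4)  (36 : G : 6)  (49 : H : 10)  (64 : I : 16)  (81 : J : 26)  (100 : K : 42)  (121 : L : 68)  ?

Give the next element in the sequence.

First component — perfect squares: 5², 6², 7², …: 25, 36, 49, 64, 81, 100, 121 → 144.
Letter — letters move forward 1 place in the alphabet: F, G, H, I, J, K, L → M.
Third component: each term is the sum of the two before it, so 4, 6, 10, 16, 26, 42, 68 → 110.
Combining the parts gives (144 : M : 110).

(144 : M : 110)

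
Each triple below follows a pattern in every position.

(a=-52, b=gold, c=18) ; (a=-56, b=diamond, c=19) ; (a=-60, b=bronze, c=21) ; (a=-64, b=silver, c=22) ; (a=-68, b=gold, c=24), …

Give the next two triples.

(a=-72, b=diamond, c=25), (a=-76, b=bronze, c=27)

A goes -52, -56, -60, -64, -68 → -72 → -76 (−4 each step).
B: repeats gold → diamond → bronze → silver, so gold, diamond, bronze, silver, gold → diamond → bronze.
C: alternating steps +1, +2, +1, +2, …, so 18, 19, 21, 22, 24 → 25 → 27.
Putting the parts together: (a=-72, b=diamond, c=25) and then (a=-76, b=bronze, c=27).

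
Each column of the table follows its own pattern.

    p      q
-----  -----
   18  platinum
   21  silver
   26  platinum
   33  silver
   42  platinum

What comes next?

53  silver

Column p: differences are 3, 5, 7, … (increasing by 2 each time), so 18, 21, 26, 33, 42 → 53.
Column q: alternates platinum ↔ silver; platinum, silver, platinum, silver, platinum → silver.
So the next line is 53  silver.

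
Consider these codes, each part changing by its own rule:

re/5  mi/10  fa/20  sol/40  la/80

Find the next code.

Note: runs through the solfège scale do→ti, so re, mi, fa, sol, la → ti.
Second component goes 5, 10, 20, 40, 80 → 160 (×2 each step).
Combining the parts gives ti/160.

ti/160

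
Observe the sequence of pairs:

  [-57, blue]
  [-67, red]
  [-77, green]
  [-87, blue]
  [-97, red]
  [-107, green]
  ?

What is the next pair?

[-117, blue]

First value: −10 each step; -57, -67, -77, -87, -97, -107 → -117.
For the colour, repeats blue → red → green: blue, red, green, blue, red, green → blue.
Combining the parts gives [-117, blue].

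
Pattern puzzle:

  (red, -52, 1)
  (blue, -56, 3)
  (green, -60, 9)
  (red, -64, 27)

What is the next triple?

(blue, -68, 81)

Colour: repeats red → blue → green, so red, blue, green, red → blue.
For the second coordinate, −4 each step: -52, -56, -60, -64 → -68.
Third coordinate — ×3 each step: 1, 3, 9, 27 → 81.
Putting it together: (blue, -68, 81).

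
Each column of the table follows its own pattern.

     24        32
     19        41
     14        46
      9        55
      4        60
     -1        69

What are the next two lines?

First component — −5 each step: 24, 19, 14, 9, 4, -1 → -6 → -11.
For the second component, alternating steps +9, +5, +9, +5, …: 32, 41, 46, 55, 60, 69 → 74 → 83.
Putting the parts together: -6  74 and then -11  83.

-6  74; -11  83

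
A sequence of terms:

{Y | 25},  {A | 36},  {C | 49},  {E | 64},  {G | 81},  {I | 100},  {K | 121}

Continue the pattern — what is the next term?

{M | 144}

Letter — letters move forward 2 places in the alphabet, wrapping Z→A: Y, A, C, E, G, I, K → M.
For the second part, perfect squares: 5², 6², 7², …: 25, 36, 49, 64, 81, 100, 121 → 144.
So the next term is {M | 144}.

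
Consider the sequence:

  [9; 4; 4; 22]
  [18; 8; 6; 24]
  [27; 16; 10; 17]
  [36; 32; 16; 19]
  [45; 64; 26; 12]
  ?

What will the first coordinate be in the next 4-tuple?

First coordinate — +9 each step: 9, 18, 27, 36, 45 → 54.

54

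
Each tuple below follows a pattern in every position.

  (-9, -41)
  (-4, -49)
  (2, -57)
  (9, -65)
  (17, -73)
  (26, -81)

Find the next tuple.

First entry: -9, -4, 2, 9, 17, 26 → 36 (differences are 5, 6, 7, … (increasing by 1 each time)).
Second entry — −8 each step: -41, -49, -57, -65, -73, -81 → -89.
So the next tuple is (36, -89).

(36, -89)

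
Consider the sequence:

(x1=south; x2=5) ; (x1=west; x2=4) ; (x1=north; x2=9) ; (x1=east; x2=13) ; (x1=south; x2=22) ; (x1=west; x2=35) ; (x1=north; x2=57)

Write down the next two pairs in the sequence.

(x1=east; x2=92), (x1=south; x2=149)

X1 — repeats south → west → north → east: south, west, north, east, south, west, north → east → south.
X2 — each term is the sum of the two before it: 5, 4, 9, 13, 22, 35, 57 → 92 → 149.
Putting the parts together: (x1=east; x2=92) and then (x1=south; x2=149).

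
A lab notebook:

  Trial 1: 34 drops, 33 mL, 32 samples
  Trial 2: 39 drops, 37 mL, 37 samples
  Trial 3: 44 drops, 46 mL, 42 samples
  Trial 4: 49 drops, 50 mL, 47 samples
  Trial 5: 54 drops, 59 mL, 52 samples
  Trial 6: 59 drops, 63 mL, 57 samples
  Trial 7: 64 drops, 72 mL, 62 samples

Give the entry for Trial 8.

69 drops, 76 mL, 67 samples

Drops: +5 each step; 34, 39, 44, 49, 54, 59, 64 → 69.
ML goes 33, 37, 46, 50, 59, 63, 72 → 76 (alternating steps +4, +9, +4, +9, …).
Samples: always 2 less than the drops, so 32, 37, 42, 47, 52, 57, 62 → 67.
Putting it together: 69 drops, 76 mL, 67 samples.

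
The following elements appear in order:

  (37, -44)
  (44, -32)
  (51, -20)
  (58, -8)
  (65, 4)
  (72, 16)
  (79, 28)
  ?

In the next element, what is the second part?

40

First part goes 37, 44, 51, 58, 65, 72, 79 → 86 (+7 each step).
Second part goes -44, -32, -20, -8, 4, 16, 28 → 40 (+12 each step).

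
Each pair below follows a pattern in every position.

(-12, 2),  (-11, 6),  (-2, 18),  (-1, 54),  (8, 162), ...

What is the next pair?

(9, 486)

First entry goes -12, -11, -2, -1, 8 → 9 (alternating steps +1, +9, +1, +9, …).
Second entry: ×3 each step, so 2, 6, 18, 54, 162 → 486.
Putting it together: (9, 486).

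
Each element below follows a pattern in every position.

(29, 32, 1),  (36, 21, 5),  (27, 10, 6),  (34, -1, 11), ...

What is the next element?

(25, -12, 17)

First slot: alternating steps +7, −9, +7, −9, …; 29, 36, 27, 34 → 25.
Second slot goes 32, 21, 10, -1 → -12 (−11 each step).
Third slot: each term is the sum of the two before it, so 1, 5, 6, 11 → 17.
Putting it together: (25, -12, 17).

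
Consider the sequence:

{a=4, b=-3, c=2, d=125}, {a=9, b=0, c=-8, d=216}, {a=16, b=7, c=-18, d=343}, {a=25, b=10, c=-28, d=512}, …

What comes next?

{a=36, b=17, c=-38, d=729}

A: perfect squares: 2², 3², 4², …, so 4, 9, 16, 25 → 36.
B goes -3, 0, 7, 10 → 17 (alternating steps +3, +7, +3, +7, …).
C goes 2, -8, -18, -28 → -38 (−10 each step).
D: 125, 216, 343, 512 → 729 (perfect cubes: 5³, 6³, 7³, …).
Combining the parts gives {a=36, b=17, c=-38, d=729}.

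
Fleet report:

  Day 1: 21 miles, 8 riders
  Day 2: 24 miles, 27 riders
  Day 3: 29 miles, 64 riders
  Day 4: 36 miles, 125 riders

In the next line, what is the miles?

45

Miles — differences are 3, 5, 7, … (increasing by 2 each time): 21, 24, 29, 36 → 45.
Riders goes 8, 27, 64, 125 → 216 (perfect cubes: 2³, 3³, 4³, …).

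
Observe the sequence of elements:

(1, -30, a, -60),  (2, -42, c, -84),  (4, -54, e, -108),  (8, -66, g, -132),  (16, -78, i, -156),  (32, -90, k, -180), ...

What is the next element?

(64, -102, m, -204)

First coordinate: ×2 each step; 1, 2, 4, 8, 16, 32 → 64.
Second coordinate: -30, -42, -54, -66, -78, -90 → -102 (−12 each step).
Letter: a, c, e, g, i, k → m (letters move forward 2 places in the alphabet).
Fourth coordinate: always 2 × the second coordinate; -60, -84, -108, -132, -156, -180 → -204.
Combining the parts gives (64, -102, m, -204).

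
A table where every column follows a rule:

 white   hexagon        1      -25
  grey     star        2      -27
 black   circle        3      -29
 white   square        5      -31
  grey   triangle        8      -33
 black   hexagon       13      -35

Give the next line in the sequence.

white  star  21  -37

Shade goes white, grey, black, white, grey, black → white (repeats white → grey → black).
For the shape, repeats hexagon → star → circle → square → triangle: hexagon, star, circle, square, triangle, hexagon → star.
Third component: each term is the sum of the two before it, so 1, 2, 3, 5, 8, 13 → 21.
Fourth component: −2 each step, so -25, -27, -29, -31, -33, -35 → -37.
Combining the parts gives white  star  21  -37.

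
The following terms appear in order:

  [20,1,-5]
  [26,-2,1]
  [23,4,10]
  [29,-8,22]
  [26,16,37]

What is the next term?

[32,-32,55]

First slot — alternating steps +6, −3, +6, −3, …: 20, 26, 23, 29, 26 → 32.
Second slot — ×(-2) each step: 1, -2, 4, -8, 16 → -32.
Third slot: -5, 1, 10, 22, 37 → 55 (differences are 6, 9, 12, … (increasing by 3 each time)).
Combining the parts gives [32,-32,55].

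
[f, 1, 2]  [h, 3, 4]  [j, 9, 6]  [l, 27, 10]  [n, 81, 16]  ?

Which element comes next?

Letter — letters move forward 2 places in the alphabet: f, h, j, l, n → p.
Second part goes 1, 3, 9, 27, 81 → 243 (×3 each step).
Third part goes 2, 4, 6, 10, 16 → 26 (each term is the sum of the two before it).
Putting it together: [p, 243, 26].

[p, 243, 26]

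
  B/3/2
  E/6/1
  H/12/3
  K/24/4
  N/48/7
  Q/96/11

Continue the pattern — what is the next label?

T/192/18

Letter: letters move forward 3 places in the alphabet; B, E, H, K, N, Q → T.
Second component — ×2 each step: 3, 6, 12, 24, 48, 96 → 192.
Third component: each term is the sum of the two before it; 2, 1, 3, 4, 7, 11 → 18.
Combining the parts gives T/192/18.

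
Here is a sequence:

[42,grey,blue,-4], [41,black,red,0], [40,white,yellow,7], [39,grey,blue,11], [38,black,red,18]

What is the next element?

[37,white,yellow,22]

First part — −1 each step: 42, 41, 40, 39, 38 → 37.
Shade: repeats grey → black → white, so grey, black, white, grey, black → white.
Colour: repeats blue → red → yellow, so blue, red, yellow, blue, red → yellow.
Fourth part goes -4, 0, 7, 11, 18 → 22 (alternating steps +4, +7, +4, +7, …).
So the next element is [37,white,yellow,22].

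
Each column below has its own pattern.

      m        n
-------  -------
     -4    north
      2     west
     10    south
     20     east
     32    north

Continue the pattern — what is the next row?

Column m: -4, 2, 10, 20, 32 → 46 (differences are 6, 8, 10, … (increasing by 2 each time)).
For the column n, repeats north → west → south → east: north, west, south, east, north → west.
So the next row is 46  west.

46  west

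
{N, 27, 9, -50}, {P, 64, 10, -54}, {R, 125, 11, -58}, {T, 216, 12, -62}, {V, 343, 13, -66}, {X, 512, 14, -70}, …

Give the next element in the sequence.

Letter goes N, P, R, T, V, X → Z (letters move forward 2 places in the alphabet).
Second value: perfect cubes: 3³, 4³, 5³, …, so 27, 64, 125, 216, 343, 512 → 729.
Third value — +1 each step: 9, 10, 11, 12, 13, 14 → 15.
Fourth value: -50, -54, -58, -62, -66, -70 → -74 (−4 each step).
So the next element is {Z, 729, 15, -74}.

{Z, 729, 15, -74}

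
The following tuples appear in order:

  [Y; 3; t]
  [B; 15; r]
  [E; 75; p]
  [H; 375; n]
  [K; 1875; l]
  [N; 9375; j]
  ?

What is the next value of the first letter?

Q

First letter: Y, B, E, H, K, N → Q (letters move forward 3 places in the alphabet, wrapping Z→A).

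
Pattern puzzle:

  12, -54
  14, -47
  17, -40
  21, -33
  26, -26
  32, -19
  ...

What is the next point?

First entry goes 12, 14, 17, 21, 26, 32 → 39 (differences are 2, 3, 4, … (increasing by 1 each time)).
Second entry: +7 each step; -54, -47, -40, -33, -26, -19 → -12.
Combining the parts gives 39, -12.

39, -12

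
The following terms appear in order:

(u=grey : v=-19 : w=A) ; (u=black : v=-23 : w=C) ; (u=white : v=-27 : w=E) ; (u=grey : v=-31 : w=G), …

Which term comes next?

(u=black : v=-35 : w=I)

U: repeats grey → black → white, so grey, black, white, grey → black.
V: -19, -23, -27, -31 → -35 (−4 each step).
For the w, letters move forward 2 places in the alphabet: A, C, E, G → I.
Putting it together: (u=black : v=-35 : w=I).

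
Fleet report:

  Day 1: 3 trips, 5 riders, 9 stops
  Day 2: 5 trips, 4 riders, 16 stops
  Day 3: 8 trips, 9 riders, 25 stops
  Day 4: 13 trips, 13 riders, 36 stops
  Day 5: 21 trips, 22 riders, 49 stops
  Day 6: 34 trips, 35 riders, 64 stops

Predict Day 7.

Trips: 3, 5, 8, 13, 21, 34 → 55 (each term is the sum of the two before it).
Riders goes 5, 4, 9, 13, 22, 35 → 57 (each term is the sum of the two before it).
Stops — perfect squares: 3², 4², 5², …: 9, 16, 25, 36, 49, 64 → 81.
Combining the parts gives 55 trips, 57 riders, 81 stops.

55 trips, 57 riders, 81 stops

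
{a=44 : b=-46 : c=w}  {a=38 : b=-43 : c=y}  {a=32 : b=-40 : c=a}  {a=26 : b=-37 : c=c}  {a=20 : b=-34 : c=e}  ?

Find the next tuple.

For the a, −6 each step: 44, 38, 32, 26, 20 → 14.
B: +3 each step, so -46, -43, -40, -37, -34 → -31.
C: letters move forward 2 places in the alphabet, wrapping Z→A; w, y, a, c, e → g.
Combining the parts gives {a=14 : b=-31 : c=g}.

{a=14 : b=-31 : c=g}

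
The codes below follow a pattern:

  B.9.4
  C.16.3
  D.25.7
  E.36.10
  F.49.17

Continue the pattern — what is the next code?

G.64.27

Letter: letters move forward 1 place in the alphabet, so B, C, D, E, F → G.
Second component: perfect squares: 3², 4², 5², …, so 9, 16, 25, 36, 49 → 64.
Third component: each term is the sum of the two before it; 4, 3, 7, 10, 17 → 27.
So the next code is G.64.27.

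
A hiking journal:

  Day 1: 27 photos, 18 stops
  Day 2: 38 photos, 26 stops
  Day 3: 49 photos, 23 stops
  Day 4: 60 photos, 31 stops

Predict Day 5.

71 photos, 28 stops

Photos: +11 each step; 27, 38, 49, 60 → 71.
Stops goes 18, 26, 23, 31 → 28 (alternating steps +8, −3, +8, −3, …).
Putting it together: 71 photos, 28 stops.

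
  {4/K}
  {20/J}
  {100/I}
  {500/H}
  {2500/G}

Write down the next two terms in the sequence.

First value goes 4, 20, 100, 500, 2500 → 12500 → 62500 (×5 each step).
Letter: letters move back 1 place in the alphabet; K, J, I, H, G → F → E.
Putting the parts together: {12500/F} and then {62500/E}.

{12500/F}, {62500/E}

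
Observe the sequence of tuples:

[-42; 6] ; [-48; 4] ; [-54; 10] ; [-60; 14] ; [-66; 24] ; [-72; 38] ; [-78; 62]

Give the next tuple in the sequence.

First entry goes -42, -48, -54, -60, -66, -72, -78 → -84 (−6 each step).
Second entry: 6, 4, 10, 14, 24, 38, 62 → 100 (each term is the sum of the two before it).
So the next tuple is [-84; 100].

[-84; 100]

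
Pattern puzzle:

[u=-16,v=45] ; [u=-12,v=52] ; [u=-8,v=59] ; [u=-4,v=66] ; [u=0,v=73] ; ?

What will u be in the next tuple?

4

U — +4 each step: -16, -12, -8, -4, 0 → 4.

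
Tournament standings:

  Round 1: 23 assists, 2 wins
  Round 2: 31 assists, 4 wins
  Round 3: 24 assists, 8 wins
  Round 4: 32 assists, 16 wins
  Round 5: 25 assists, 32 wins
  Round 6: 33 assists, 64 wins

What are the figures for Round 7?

26 assists, 128 wins

For the assists, alternating steps +8, −7, +8, −7, …: 23, 31, 24, 32, 25, 33 → 26.
Wins — ×2 each step: 2, 4, 8, 16, 32, 64 → 128.
Putting it together: 26 assists, 128 wins.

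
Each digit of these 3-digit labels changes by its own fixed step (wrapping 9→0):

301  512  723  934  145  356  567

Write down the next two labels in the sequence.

778, 989

First digit: 3, 5, 7, 9, 1, 3, 5 → 7 → 9 (+2 each step, mod 10).
Second digit: +1 each step, mod 10; 0, 1, 2, 3, 4, 5, 6 → 7 → 8.
Third digit: 1, 2, 3, 4, 5, 6, 7 → 8 → 9 (+1 each step, mod 10).
So the next two labels are 778 and 989.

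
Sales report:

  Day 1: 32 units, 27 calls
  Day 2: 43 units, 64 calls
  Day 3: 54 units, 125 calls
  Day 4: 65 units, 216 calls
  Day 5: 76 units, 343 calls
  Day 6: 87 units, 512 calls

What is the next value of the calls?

Calls: perfect cubes: 3³, 4³, 5³, …, so 27, 64, 125, 216, 343, 512 → 729.

729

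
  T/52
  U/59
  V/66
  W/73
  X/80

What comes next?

Letter goes T, U, V, W, X → Y (letters move forward 1 place in the alphabet).
For the second component, +7 each step: 52, 59, 66, 73, 80 → 87.
Combining the parts gives Y/87.

Y/87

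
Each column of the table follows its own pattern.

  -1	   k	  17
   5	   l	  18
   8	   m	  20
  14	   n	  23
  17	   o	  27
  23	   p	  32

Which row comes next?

First component — alternating steps +6, +3, +6, +3, …: -1, 5, 8, 14, 17, 23 → 26.
Letter goes k, l, m, n, o, p → q (letters move forward 1 place in the alphabet).
Third component goes 17, 18, 20, 23, 27, 32 → 38 (differences are 1, 2, 3, … (increasing by 1 each time)).
Putting it together: 26  q  38.

26  q  38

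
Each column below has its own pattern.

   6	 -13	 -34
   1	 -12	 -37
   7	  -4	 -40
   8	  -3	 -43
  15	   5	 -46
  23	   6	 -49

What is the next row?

38  14  -52

First component goes 6, 1, 7, 8, 15, 23 → 38 (each term is the sum of the two before it).
Second component: -13, -12, -4, -3, 5, 6 → 14 (alternating steps +1, +8, +1, +8, …).
Third component: −3 each step, so -34, -37, -40, -43, -46, -49 → -52.
Combining the parts gives 38  14  -52.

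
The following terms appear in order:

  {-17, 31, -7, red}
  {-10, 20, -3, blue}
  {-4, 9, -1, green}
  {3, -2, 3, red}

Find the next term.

{9, -13, 5, blue}

First component: alternating steps +7, +6, +7, +6, …, so -17, -10, -4, 3 → 9.
Second component — −11 each step: 31, 20, 9, -2 → -13.
Third component: alternating steps +4, +2, +4, +2, …; -7, -3, -1, 3 → 5.
Colour — repeats red → blue → green: red, blue, green, red → blue.
Combining the parts gives {9, -13, 5, blue}.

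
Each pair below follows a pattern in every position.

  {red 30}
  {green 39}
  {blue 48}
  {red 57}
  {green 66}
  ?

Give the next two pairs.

For the colour, repeats red → green → blue: red, green, blue, red, green → blue → red.
Second coordinate — +9 each step: 30, 39, 48, 57, 66 → 75 → 84.
So the next two pairs are {blue 75} and {red 84}.

{blue 75}, {red 84}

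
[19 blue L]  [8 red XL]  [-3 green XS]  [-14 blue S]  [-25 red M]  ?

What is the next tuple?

First slot — −11 each step: 19, 8, -3, -14, -25 → -36.
Colour: blue, red, green, blue, red → green (repeats blue → red → green).
Size: runs through clothing sizes XS→XL; L, XL, XS, S, M → L.
So the next tuple is [-36 green L].

[-36 green L]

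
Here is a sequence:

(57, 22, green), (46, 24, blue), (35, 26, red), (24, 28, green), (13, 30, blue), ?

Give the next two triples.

First entry — −11 each step: 57, 46, 35, 24, 13 → 2 → -9.
Second entry — +2 each step: 22, 24, 26, 28, 30 → 32 → 34.
Colour — repeats green → blue → red: green, blue, red, green, blue → red → green.
Putting the parts together: (2, 32, red) and then (-9, 34, green).

(2, 32, red), (-9, 34, green)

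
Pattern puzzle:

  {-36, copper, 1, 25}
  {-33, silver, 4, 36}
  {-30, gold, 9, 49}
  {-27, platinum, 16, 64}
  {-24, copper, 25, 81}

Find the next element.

{-21, silver, 36, 100}

First component goes -36, -33, -30, -27, -24 → -21 (+3 each step).
Metal: repeats copper → silver → gold → platinum; copper, silver, gold, platinum, copper → silver.
For the third component, perfect squares: 1², 2², 3², …: 1, 4, 9, 16, 25 → 36.
Fourth component — perfect squares: 5², 6², 7², …: 25, 36, 49, 64, 81 → 100.
So the next element is {-21, silver, 36, 100}.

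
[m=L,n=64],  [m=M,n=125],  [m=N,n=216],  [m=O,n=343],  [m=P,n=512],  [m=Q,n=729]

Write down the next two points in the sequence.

[m=R,n=1000], [m=S,n=1331]

M — letters move forward 1 place in the alphabet: L, M, N, O, P, Q → R → S.
N goes 64, 125, 216, 343, 512, 729 → 1000 → 1331 (perfect cubes: 4³, 5³, 6³, …).
Putting the parts together: [m=R,n=1000] and then [m=S,n=1331].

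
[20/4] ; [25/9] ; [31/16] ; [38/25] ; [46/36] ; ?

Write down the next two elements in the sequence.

First component: differences are 5, 6, 7, … (increasing by 1 each time); 20, 25, 31, 38, 46 → 55 → 65.
Second component goes 4, 9, 16, 25, 36 → 49 → 64 (perfect squares: 2², 3², 4², …).
So the next two elements are [55/49] and [65/64].

[55/49], [65/64]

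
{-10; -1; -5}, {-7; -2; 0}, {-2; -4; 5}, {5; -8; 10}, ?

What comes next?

{14; -16; 15}

First value: -10, -7, -2, 5 → 14 (differences are 3, 5, 7, … (increasing by 2 each time)).
For the second value, ×2 each step: -1, -2, -4, -8 → -16.
Third value: -5, 0, 5, 10 → 15 (+5 each step).
So the next triple is {14; -16; 15}.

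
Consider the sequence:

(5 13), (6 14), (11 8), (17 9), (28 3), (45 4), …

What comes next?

First component: each term is the sum of the two before it, so 5, 6, 11, 17, 28, 45 → 73.
Second component goes 13, 14, 8, 9, 3, 4 → -2 (alternating steps +1, −6, +1, −6, …).
So the next point is (73 -2).

(73 -2)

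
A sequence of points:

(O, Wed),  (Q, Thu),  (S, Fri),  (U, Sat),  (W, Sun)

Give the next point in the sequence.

Letter — letters move forward 2 places in the alphabet: O, Q, S, U, W → Y.
Day goes Wed, Thu, Fri, Sat, Sun → Mon (runs through the weekdays Mon→Sun).
So the next point is (Y, Mon).

(Y, Mon)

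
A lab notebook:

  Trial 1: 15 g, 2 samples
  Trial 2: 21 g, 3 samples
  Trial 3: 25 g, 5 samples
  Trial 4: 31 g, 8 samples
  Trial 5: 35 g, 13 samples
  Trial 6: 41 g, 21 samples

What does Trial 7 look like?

For the g, alternating steps +6, +4, +6, +4, …: 15, 21, 25, 31, 35, 41 → 45.
Samples goes 2, 3, 5, 8, 13, 21 → 34 (each term is the sum of the two before it).
Putting it together: 45 g, 34 samples.

45 g, 34 samples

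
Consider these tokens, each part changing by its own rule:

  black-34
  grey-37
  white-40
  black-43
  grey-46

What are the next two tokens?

white-49 then black-52

Shade — repeats black → grey → white: black, grey, white, black, grey → white → black.
Second component: 34, 37, 40, 43, 46 → 49 → 52 (+3 each step).
Putting the parts together: white-49 and then black-52.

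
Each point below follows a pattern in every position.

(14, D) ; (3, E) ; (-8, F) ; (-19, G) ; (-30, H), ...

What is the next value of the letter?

I

First value: 14, 3, -8, -19, -30 → -41 (−11 each step).
Letter: D, E, F, G, H → I (letters move forward 1 place in the alphabet).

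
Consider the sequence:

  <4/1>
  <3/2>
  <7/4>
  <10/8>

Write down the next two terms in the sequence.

First slot: each term is the sum of the two before it; 4, 3, 7, 10 → 17 → 27.
Second slot goes 1, 2, 4, 8 → 16 → 32 (×2 each step).
So the next two terms are <17/16> and <27/32>.

<17/16>, <27/32>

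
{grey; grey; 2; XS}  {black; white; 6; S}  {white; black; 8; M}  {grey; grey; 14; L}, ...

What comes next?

First shade: repeats grey → black → white; grey, black, white, grey → black.
Second shade goes grey, white, black, grey → white (repeats grey → white → black).
Third component: each term is the sum of the two before it; 2, 6, 8, 14 → 22.
Size — runs through clothing sizes XS→XL: XS, S, M, L → XL.
Putting it together: {black; white; 22; XL}.

{black; white; 22; XL}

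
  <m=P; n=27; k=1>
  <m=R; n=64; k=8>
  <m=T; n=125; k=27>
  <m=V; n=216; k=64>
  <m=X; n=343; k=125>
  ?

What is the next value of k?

K: 1, 8, 27, 64, 125 → 216 (perfect cubes: 1³, 2³, 3³, …).

216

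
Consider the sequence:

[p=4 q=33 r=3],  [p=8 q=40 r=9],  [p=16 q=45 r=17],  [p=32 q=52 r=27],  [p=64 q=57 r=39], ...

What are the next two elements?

[p=128 q=64 r=53], [p=256 q=69 r=69]

P: ×2 each step, so 4, 8, 16, 32, 64 → 128 → 256.
Q — alternating steps +7, +5, +7, +5, …: 33, 40, 45, 52, 57 → 64 → 69.
R: 3, 9, 17, 27, 39 → 53 → 69 (differences are 6, 8, 10, … (increasing by 2 each time)).
Putting the parts together: [p=128 q=64 r=53] and then [p=256 q=69 r=69].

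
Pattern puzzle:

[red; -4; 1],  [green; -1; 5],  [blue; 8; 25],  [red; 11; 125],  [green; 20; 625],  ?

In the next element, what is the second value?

Second value: -4, -1, 8, 11, 20 → 23 (alternating steps +3, +9, +3, +9, …).

23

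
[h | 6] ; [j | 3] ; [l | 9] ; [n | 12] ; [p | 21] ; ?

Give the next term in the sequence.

[r | 33]

Letter: letters move forward 2 places in the alphabet; h, j, l, n, p → r.
Second entry — each term is the sum of the two before it: 6, 3, 9, 12, 21 → 33.
So the next term is [r | 33].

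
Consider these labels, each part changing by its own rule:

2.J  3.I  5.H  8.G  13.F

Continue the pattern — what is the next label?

First component — each term is the sum of the two before it: 2, 3, 5, 8, 13 → 21.
Letter goes J, I, H, G, F → E (letters move back 1 place in the alphabet).
So the next label is 21.E.

21.E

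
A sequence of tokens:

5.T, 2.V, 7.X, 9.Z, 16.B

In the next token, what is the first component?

25

For the first component, each term is the sum of the two before it: 5, 2, 7, 9, 16 → 25.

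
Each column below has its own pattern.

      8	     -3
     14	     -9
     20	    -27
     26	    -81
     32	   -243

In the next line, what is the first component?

38

First component: +6 each step; 8, 14, 20, 26, 32 → 38.
Second component: ×3 each step, so -3, -9, -27, -81, -243 → -729.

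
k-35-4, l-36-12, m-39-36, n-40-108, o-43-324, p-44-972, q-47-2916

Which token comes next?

r-48-8748

Letter: k, l, m, n, o, p, q → r (letters move forward 1 place in the alphabet).
For the second component, alternating steps +1, +3, +1, +3, …: 35, 36, 39, 40, 43, 44, 47 → 48.
For the third component, ×3 each step: 4, 12, 36, 108, 324, 972, 2916 → 8748.
Combining the parts gives r-48-8748.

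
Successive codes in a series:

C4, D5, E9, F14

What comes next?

For the letter, letters move forward 1 place in the alphabet: C, D, E, F → G.
Second component: each term is the sum of the two before it, so 4, 5, 9, 14 → 23.
Putting it together: G23.

G23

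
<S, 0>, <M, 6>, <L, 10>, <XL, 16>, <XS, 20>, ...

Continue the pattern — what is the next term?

<S, 26>

Size: runs through clothing sizes XS→XL; S, M, L, XL, XS → S.
Second component: alternating steps +6, +4, +6, +4, …; 0, 6, 10, 16, 20 → 26.
So the next term is <S, 26>.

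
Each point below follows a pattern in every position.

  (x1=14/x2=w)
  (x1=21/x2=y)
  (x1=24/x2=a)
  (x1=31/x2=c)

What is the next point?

(x1=34/x2=e)

For the x1, alternating steps +7, +3, +7, +3, …: 14, 21, 24, 31 → 34.
X2: letters move forward 2 places in the alphabet, wrapping Z→A, so w, y, a, c → e.
So the next point is (x1=34/x2=e).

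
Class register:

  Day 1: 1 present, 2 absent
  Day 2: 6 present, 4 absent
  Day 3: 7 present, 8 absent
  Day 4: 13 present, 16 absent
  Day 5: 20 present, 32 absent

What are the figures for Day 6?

For the present, each term is the sum of the two before it: 1, 6, 7, 13, 20 → 33.
Absent: ×2 each step, so 2, 4, 8, 16, 32 → 64.
Putting it together: 33 present, 64 absent.

33 present, 64 absent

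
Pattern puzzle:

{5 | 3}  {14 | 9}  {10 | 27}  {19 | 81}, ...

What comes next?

First entry goes 5, 14, 10, 19 → 15 (alternating steps +9, −4, +9, −4, …).
For the second entry, ×3 each step: 3, 9, 27, 81 → 243.
So the next pair is {15 | 243}.

{15 | 243}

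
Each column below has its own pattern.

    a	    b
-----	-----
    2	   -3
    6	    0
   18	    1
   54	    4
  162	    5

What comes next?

Column a: ×3 each step, so 2, 6, 18, 54, 162 → 486.
Column b — alternating steps +3, +1, +3, +1, …: -3, 0, 1, 4, 5 → 8.
Putting it together: 486  8.

486  8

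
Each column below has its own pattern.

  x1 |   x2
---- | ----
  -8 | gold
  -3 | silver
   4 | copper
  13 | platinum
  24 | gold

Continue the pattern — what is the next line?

37  silver

Column x1 goes -8, -3, 4, 13, 24 → 37 (differences are 5, 7, 9, … (increasing by 2 each time)).
Column x2 — repeats gold → silver → copper → platinum: gold, silver, copper, platinum, gold → silver.
So the next line is 37  silver.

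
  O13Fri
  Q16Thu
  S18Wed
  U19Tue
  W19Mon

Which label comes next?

Y18Sun

Letter: O, Q, S, U, W → Y (letters move forward 2 places in the alphabet).
Second component: differences are 3, 2, 1, … (decreasing by 1 each time), so 13, 16, 18, 19, 19 → 18.
Day — runs backward through the weekdays Mon→Sun: Fri, Thu, Wed, Tue, Mon → Sun.
So the next label is Y18Sun.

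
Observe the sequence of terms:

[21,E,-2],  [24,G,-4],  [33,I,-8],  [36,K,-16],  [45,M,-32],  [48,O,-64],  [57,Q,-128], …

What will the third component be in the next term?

Third component: ×2 each step, so -2, -4, -8, -16, -32, -64, -128 → -256.

-256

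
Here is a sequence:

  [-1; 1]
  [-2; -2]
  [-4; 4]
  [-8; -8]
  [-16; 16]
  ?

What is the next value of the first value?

-32

First value: ×2 each step; -1, -2, -4, -8, -16 → -32.
For the second value, ×(-2) each step: 1, -2, 4, -8, 16 → -32.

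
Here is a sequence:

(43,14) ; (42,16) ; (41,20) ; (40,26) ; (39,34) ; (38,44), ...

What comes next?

First component — −1 each step: 43, 42, 41, 40, 39, 38 → 37.
Second component — differences are 2, 4, 6, … (increasing by 2 each time): 14, 16, 20, 26, 34, 44 → 56.
So the next pair is (37,56).

(37,56)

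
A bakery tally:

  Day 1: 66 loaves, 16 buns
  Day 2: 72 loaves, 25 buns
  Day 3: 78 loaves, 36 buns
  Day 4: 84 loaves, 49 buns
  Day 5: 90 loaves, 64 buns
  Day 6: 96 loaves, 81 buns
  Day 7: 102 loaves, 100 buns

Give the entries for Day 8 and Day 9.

108 loaves, 121 buns; 114 loaves, 144 buns

Loaves goes 66, 72, 78, 84, 90, 96, 102 → 108 → 114 (+6 each step).
Buns — perfect squares: 4², 5², 6², …: 16, 25, 36, 49, 64, 81, 100 → 121 → 144.
So the next two lines are 108 loaves, 121 buns and 114 loaves, 144 buns.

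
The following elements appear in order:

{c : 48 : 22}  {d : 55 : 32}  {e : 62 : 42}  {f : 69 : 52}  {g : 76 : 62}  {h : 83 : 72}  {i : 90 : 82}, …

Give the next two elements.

For the letter, letters move forward 1 place in the alphabet: c, d, e, f, g, h, i → j → k.
Second component: +7 each step, so 48, 55, 62, 69, 76, 83, 90 → 97 → 104.
Third component: 22, 32, 42, 52, 62, 72, 82 → 92 → 102 (+10 each step).
So the next two elements are {j : 97 : 92} and {k : 104 : 102}.

{j : 97 : 92}, {k : 104 : 102}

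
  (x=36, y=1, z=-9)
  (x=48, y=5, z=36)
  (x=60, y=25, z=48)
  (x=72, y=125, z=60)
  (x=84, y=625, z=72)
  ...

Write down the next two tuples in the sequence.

(x=96, y=3125, z=84), (x=108, y=15625, z=96)

X: +12 each step, so 36, 48, 60, 72, 84 → 96 → 108.
For the y, ×5 each step: 1, 5, 25, 125, 625 → 3125 → 15625.
Z: always the previous value of the x; -9, 36, 48, 60, 72 → 84 → 96.
So the next two tuples are (x=96, y=3125, z=84) and (x=108, y=15625, z=96).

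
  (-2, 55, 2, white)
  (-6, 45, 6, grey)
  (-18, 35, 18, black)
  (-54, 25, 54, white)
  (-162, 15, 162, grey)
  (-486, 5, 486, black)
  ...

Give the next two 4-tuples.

(-1458, -5, 1458, white), (-4374, -15, 4374, grey)

First coordinate: -2, -6, -18, -54, -162, -486 → -1458 → -4374 (×3 each step).
Second coordinate — −10 each step: 55, 45, 35, 25, 15, 5 → -5 → -15.
For the third coordinate, always the negative of the first coordinate: 2, 6, 18, 54, 162, 486 → 1458 → 4374.
For the shade, repeats white → grey → black: white, grey, black, white, grey, black → white → grey.
Putting the parts together: (-1458, -5, 1458, white) and then (-4374, -15, 4374, grey).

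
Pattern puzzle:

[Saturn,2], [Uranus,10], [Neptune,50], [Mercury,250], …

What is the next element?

Planet — runs through the planets Mercury→Neptune: Saturn, Uranus, Neptune, Mercury → Venus.
For the second component, ×5 each step: 2, 10, 50, 250 → 1250.
Combining the parts gives [Venus,1250].

[Venus,1250]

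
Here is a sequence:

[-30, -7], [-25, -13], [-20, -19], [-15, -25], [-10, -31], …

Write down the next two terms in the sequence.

First part: +5 each step; -30, -25, -20, -15, -10 → -5 → 0.
Second part goes -7, -13, -19, -25, -31 → -37 → -43 (−6 each step).
So the next two terms are [-5, -37] and [0, -43].

[-5, -37], [0, -43]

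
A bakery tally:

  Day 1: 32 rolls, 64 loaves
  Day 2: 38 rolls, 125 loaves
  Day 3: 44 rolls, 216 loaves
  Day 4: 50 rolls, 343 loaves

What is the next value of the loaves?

Loaves goes 64, 125, 216, 343 → 512 (perfect cubes: 4³, 5³, 6³, …).

512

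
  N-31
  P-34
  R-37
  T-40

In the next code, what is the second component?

Second component — +3 each step: 31, 34, 37, 40 → 43.

43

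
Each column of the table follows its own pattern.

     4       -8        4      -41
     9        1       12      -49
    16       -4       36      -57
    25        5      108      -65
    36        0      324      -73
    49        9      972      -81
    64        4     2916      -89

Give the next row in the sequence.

81  13  8748  -97

First component: 4, 9, 16, 25, 36, 49, 64 → 81 (perfect squares: 2², 3², 4², …).
Second component — alternating steps +9, −5, +9, −5, …: -8, 1, -4, 5, 0, 9, 4 → 13.
Third component — ×3 each step: 4, 12, 36, 108, 324, 972, 2916 → 8748.
Fourth component: −8 each step, so -41, -49, -57, -65, -73, -81, -89 → -97.
Combining the parts gives 81  13  8748  -97.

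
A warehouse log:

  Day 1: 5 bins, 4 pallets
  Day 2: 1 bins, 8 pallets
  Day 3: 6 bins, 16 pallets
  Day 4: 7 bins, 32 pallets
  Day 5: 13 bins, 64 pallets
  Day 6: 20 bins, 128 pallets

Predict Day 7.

Bins goes 5, 1, 6, 7, 13, 20 → 33 (each term is the sum of the two before it).
Pallets: ×2 each step, so 4, 8, 16, 32, 64, 128 → 256.
So the next row is 33 bins, 256 pallets.

33 bins, 256 pallets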